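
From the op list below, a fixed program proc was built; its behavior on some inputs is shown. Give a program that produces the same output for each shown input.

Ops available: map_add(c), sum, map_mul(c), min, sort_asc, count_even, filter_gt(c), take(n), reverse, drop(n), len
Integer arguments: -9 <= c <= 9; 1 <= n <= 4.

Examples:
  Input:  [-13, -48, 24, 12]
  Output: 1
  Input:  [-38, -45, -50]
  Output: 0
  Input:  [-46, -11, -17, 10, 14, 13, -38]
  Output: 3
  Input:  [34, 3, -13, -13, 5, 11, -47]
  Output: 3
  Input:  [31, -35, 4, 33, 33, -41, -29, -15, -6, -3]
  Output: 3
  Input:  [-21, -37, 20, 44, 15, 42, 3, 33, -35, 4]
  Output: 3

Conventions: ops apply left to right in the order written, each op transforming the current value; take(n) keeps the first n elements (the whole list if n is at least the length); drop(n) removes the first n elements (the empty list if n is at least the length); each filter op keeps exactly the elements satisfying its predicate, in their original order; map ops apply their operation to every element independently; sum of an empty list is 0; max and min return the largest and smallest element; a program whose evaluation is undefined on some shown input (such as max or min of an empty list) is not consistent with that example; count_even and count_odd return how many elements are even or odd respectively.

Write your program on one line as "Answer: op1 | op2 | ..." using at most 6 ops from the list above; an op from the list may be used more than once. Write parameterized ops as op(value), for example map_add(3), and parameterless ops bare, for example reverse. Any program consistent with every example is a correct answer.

map_mul(7) | drop(3) | take(3) | reverse | len

Check, running the answer program on each example:
  [-13, -48, 24, 12] -> [-91, -336, 168, 84] -> [84] -> [84] -> [84] -> 1
  [-38, -45, -50] -> [-266, -315, -350] -> [] -> [] -> [] -> 0
  [-46, -11, -17, 10, 14, 13, -38] -> [-322, -77, -119, 70, 98, 91, -266] -> [70, 98, 91, -266] -> [70, 98, 91] -> [91, 98, 70] -> 3
  [34, 3, -13, -13, 5, 11, -47] -> [238, 21, -91, -91, 35, 77, -329] -> [-91, 35, 77, -329] -> [-91, 35, 77] -> [77, 35, -91] -> 3
  [31, -35, 4, 33, 33, -41, -29, -15, -6, -3] -> [217, -245, 28, 231, 231, -287, -203, -105, -42, -21] -> [231, 231, -287, -203, -105, -42, -21] -> [231, 231, -287] -> [-287, 231, 231] -> 3
  [-21, -37, 20, 44, 15, 42, 3, 33, -35, 4] -> [-147, -259, 140, 308, 105, 294, 21, 231, -245, 28] -> [308, 105, 294, 21, 231, -245, 28] -> [308, 105, 294] -> [294, 105, 308] -> 3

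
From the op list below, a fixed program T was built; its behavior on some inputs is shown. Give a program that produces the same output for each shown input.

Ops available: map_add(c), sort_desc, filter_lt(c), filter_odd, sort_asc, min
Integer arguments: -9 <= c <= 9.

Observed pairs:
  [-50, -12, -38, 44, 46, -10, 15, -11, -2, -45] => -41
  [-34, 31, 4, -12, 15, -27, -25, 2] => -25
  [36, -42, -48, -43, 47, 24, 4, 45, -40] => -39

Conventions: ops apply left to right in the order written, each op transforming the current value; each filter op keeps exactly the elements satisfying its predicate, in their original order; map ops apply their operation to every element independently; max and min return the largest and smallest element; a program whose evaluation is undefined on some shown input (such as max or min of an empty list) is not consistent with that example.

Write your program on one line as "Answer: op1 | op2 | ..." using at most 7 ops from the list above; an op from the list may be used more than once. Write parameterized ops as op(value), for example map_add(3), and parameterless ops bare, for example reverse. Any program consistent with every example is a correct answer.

sort_desc | filter_lt(5) | sort_asc | map_add(9) | filter_lt(-1) | min

Check, running the answer program on each example:
  [-50, -12, -38, 44, 46, -10, 15, -11, -2, -45] -> [46, 44, 15, -2, -10, -11, -12, -38, -45, -50] -> [-2, -10, -11, -12, -38, -45, -50] -> [-50, -45, -38, -12, -11, -10, -2] -> [-41, -36, -29, -3, -2, -1, 7] -> [-41, -36, -29, -3, -2] -> -41
  [-34, 31, 4, -12, 15, -27, -25, 2] -> [31, 15, 4, 2, -12, -25, -27, -34] -> [4, 2, -12, -25, -27, -34] -> [-34, -27, -25, -12, 2, 4] -> [-25, -18, -16, -3, 11, 13] -> [-25, -18, -16, -3] -> -25
  [36, -42, -48, -43, 47, 24, 4, 45, -40] -> [47, 45, 36, 24, 4, -40, -42, -43, -48] -> [4, -40, -42, -43, -48] -> [-48, -43, -42, -40, 4] -> [-39, -34, -33, -31, 13] -> [-39, -34, -33, -31] -> -39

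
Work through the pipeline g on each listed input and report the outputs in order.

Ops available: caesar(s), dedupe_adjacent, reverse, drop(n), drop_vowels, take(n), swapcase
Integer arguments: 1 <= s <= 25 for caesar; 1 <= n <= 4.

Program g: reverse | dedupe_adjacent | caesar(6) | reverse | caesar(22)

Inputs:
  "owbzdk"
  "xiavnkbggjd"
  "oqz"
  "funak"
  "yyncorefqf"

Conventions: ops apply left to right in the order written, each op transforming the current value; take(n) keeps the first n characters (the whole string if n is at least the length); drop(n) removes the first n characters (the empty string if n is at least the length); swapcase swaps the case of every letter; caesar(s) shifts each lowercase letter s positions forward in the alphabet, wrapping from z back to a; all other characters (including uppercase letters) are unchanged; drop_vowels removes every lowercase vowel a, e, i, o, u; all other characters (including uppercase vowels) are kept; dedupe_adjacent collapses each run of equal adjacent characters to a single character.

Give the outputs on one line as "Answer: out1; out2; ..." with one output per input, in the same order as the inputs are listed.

Execution, op by op:
  "owbzdk" -> "kdzbwo" -> "kdzbwo" -> "qjfhcu" -> "uchfjq" -> "qydbfm"
  "xiavnkbggjd" -> "djggbknvaix" -> "djgbknvaix" -> "jpmhqtbgod" -> "dogbtqhmpj" -> "zkcxpmdilf"
  "oqz" -> "zqo" -> "zqo" -> "fwu" -> "uwf" -> "qsb"
  "funak" -> "kanuf" -> "kanuf" -> "qgtal" -> "latgq" -> "hwpcm"
  "yyncorefqf" -> "fqferocnyy" -> "fqferocny" -> "lwlkxuite" -> "etiuxklwl" -> "apeqtghsh"

"qydbfm"; "zkcxpmdilf"; "qsb"; "hwpcm"; "apeqtghsh"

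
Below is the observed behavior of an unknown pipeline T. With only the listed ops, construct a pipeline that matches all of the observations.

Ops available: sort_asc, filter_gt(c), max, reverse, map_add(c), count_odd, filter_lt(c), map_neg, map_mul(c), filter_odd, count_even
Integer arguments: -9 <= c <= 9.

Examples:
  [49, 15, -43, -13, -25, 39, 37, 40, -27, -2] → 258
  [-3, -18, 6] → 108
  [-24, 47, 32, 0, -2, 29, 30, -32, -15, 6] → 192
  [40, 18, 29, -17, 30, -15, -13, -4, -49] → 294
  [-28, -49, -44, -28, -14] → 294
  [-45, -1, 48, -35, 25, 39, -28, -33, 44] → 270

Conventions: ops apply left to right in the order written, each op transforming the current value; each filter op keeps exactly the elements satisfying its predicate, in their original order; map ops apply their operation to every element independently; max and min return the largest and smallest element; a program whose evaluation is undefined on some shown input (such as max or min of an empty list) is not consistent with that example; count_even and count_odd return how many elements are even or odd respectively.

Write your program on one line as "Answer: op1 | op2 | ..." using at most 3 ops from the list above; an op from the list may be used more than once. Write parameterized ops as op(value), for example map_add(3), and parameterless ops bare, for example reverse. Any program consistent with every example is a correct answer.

sort_asc | map_mul(-6) | max

Check, running the answer program on each example:
  [49, 15, -43, -13, -25, 39, 37, 40, -27, -2] -> [-43, -27, -25, -13, -2, 15, 37, 39, 40, 49] -> [258, 162, 150, 78, 12, -90, -222, -234, -240, -294] -> 258
  [-3, -18, 6] -> [-18, -3, 6] -> [108, 18, -36] -> 108
  [-24, 47, 32, 0, -2, 29, 30, -32, -15, 6] -> [-32, -24, -15, -2, 0, 6, 29, 30, 32, 47] -> [192, 144, 90, 12, 0, -36, -174, -180, -192, -282] -> 192
  [40, 18, 29, -17, 30, -15, -13, -4, -49] -> [-49, -17, -15, -13, -4, 18, 29, 30, 40] -> [294, 102, 90, 78, 24, -108, -174, -180, -240] -> 294
  [-28, -49, -44, -28, -14] -> [-49, -44, -28, -28, -14] -> [294, 264, 168, 168, 84] -> 294
  [-45, -1, 48, -35, 25, 39, -28, -33, 44] -> [-45, -35, -33, -28, -1, 25, 39, 44, 48] -> [270, 210, 198, 168, 6, -150, -234, -264, -288] -> 270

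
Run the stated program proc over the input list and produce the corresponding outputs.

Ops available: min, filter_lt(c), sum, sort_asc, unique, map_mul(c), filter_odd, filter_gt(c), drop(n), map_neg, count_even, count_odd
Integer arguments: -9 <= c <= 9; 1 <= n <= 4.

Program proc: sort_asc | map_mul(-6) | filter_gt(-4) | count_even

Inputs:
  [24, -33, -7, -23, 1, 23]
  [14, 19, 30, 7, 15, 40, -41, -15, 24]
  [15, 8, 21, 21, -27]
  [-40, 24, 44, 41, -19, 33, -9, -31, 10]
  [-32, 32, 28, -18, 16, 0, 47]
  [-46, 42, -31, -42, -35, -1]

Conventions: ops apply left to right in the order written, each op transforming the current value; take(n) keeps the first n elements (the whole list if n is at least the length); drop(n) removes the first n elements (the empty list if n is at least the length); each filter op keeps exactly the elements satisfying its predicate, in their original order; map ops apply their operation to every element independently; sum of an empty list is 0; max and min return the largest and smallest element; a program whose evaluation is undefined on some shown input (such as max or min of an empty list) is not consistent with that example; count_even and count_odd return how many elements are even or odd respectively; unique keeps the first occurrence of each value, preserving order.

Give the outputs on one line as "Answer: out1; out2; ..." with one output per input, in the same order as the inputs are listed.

Execution, op by op:
  [24, -33, -7, -23, 1, 23] -> [-33, -23, -7, 1, 23, 24] -> [198, 138, 42, -6, -138, -144] -> [198, 138, 42] -> 3
  [14, 19, 30, 7, 15, 40, -41, -15, 24] -> [-41, -15, 7, 14, 15, 19, 24, 30, 40] -> [246, 90, -42, -84, -90, -114, -144, -180, -240] -> [246, 90] -> 2
  [15, 8, 21, 21, -27] -> [-27, 8, 15, 21, 21] -> [162, -48, -90, -126, -126] -> [162] -> 1
  [-40, 24, 44, 41, -19, 33, -9, -31, 10] -> [-40, -31, -19, -9, 10, 24, 33, 41, 44] -> [240, 186, 114, 54, -60, -144, -198, -246, -264] -> [240, 186, 114, 54] -> 4
  [-32, 32, 28, -18, 16, 0, 47] -> [-32, -18, 0, 16, 28, 32, 47] -> [192, 108, 0, -96, -168, -192, -282] -> [192, 108, 0] -> 3
  [-46, 42, -31, -42, -35, -1] -> [-46, -42, -35, -31, -1, 42] -> [276, 252, 210, 186, 6, -252] -> [276, 252, 210, 186, 6] -> 5

3; 2; 1; 4; 3; 5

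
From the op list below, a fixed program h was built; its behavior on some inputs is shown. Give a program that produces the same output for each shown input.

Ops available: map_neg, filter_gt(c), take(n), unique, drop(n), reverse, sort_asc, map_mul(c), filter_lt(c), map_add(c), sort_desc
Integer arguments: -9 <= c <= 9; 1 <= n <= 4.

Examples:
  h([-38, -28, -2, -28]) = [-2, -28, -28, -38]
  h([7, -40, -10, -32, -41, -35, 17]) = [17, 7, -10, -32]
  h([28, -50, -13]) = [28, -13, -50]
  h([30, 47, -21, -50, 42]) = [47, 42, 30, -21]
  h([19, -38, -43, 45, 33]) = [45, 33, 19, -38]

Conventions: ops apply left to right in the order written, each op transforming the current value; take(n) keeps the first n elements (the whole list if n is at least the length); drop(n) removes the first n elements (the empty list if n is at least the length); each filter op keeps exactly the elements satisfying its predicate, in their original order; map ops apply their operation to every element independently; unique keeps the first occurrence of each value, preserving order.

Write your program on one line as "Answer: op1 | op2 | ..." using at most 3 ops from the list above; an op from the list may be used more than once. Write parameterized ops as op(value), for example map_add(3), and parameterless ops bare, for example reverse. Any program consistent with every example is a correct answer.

sort_asc | sort_desc | take(4)

Check, running the answer program on each example:
  [-38, -28, -2, -28] -> [-38, -28, -28, -2] -> [-2, -28, -28, -38] -> [-2, -28, -28, -38]
  [7, -40, -10, -32, -41, -35, 17] -> [-41, -40, -35, -32, -10, 7, 17] -> [17, 7, -10, -32, -35, -40, -41] -> [17, 7, -10, -32]
  [28, -50, -13] -> [-50, -13, 28] -> [28, -13, -50] -> [28, -13, -50]
  [30, 47, -21, -50, 42] -> [-50, -21, 30, 42, 47] -> [47, 42, 30, -21, -50] -> [47, 42, 30, -21]
  [19, -38, -43, 45, 33] -> [-43, -38, 19, 33, 45] -> [45, 33, 19, -38, -43] -> [45, 33, 19, -38]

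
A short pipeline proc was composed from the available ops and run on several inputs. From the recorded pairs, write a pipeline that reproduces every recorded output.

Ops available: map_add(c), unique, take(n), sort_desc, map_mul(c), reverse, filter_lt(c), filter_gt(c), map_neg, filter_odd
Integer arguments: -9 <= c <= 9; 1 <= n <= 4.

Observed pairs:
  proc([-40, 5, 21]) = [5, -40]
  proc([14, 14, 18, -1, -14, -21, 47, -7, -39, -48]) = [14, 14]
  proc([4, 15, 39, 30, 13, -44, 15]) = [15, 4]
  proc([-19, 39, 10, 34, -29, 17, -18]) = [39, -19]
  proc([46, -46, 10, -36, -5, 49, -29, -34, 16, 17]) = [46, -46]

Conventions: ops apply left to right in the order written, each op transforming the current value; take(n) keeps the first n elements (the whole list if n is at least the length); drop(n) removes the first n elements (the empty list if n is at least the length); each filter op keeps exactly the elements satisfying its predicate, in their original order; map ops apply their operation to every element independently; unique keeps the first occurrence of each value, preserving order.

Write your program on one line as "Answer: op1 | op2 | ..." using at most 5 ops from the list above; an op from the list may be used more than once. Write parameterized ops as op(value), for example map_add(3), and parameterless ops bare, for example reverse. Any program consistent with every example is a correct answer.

map_mul(-1) | take(2) | sort_desc | reverse | map_neg

Check, running the answer program on each example:
  [-40, 5, 21] -> [40, -5, -21] -> [40, -5] -> [40, -5] -> [-5, 40] -> [5, -40]
  [14, 14, 18, -1, -14, -21, 47, -7, -39, -48] -> [-14, -14, -18, 1, 14, 21, -47, 7, 39, 48] -> [-14, -14] -> [-14, -14] -> [-14, -14] -> [14, 14]
  [4, 15, 39, 30, 13, -44, 15] -> [-4, -15, -39, -30, -13, 44, -15] -> [-4, -15] -> [-4, -15] -> [-15, -4] -> [15, 4]
  [-19, 39, 10, 34, -29, 17, -18] -> [19, -39, -10, -34, 29, -17, 18] -> [19, -39] -> [19, -39] -> [-39, 19] -> [39, -19]
  [46, -46, 10, -36, -5, 49, -29, -34, 16, 17] -> [-46, 46, -10, 36, 5, -49, 29, 34, -16, -17] -> [-46, 46] -> [46, -46] -> [-46, 46] -> [46, -46]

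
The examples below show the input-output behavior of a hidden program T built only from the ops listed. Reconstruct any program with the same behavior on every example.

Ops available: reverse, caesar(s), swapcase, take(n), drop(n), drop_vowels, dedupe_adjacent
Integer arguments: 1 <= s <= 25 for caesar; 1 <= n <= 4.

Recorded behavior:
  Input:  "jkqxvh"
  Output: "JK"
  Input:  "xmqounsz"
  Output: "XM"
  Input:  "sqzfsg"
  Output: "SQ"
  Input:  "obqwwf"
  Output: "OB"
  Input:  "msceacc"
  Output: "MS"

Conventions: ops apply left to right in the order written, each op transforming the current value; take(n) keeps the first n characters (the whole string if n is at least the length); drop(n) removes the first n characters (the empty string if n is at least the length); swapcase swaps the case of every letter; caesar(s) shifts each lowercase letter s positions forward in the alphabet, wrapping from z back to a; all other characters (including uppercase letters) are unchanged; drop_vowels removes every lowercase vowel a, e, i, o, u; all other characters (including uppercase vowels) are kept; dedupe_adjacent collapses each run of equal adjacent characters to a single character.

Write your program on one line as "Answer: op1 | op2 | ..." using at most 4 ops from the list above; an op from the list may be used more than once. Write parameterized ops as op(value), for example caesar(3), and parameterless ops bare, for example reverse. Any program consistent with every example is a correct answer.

take(2) | reverse | swapcase | reverse

Check, running the answer program on each example:
  "jkqxvh" -> "jk" -> "kj" -> "KJ" -> "JK"
  "xmqounsz" -> "xm" -> "mx" -> "MX" -> "XM"
  "sqzfsg" -> "sq" -> "qs" -> "QS" -> "SQ"
  "obqwwf" -> "ob" -> "bo" -> "BO" -> "OB"
  "msceacc" -> "ms" -> "sm" -> "SM" -> "MS"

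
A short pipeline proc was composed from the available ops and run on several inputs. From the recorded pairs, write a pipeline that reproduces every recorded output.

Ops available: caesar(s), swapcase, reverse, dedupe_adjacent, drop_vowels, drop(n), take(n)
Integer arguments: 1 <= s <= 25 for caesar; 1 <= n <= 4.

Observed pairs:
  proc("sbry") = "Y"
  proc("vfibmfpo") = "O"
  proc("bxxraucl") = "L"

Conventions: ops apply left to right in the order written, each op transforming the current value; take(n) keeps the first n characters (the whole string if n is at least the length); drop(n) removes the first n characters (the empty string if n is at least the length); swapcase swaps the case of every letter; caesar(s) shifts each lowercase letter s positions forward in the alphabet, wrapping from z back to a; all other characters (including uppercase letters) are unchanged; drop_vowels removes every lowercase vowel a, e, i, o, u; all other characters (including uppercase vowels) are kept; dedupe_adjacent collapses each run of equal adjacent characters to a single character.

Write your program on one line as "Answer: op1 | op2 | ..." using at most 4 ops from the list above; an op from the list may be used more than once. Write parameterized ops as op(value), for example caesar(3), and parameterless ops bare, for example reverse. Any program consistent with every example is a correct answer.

reverse | swapcase | dedupe_adjacent | take(1)

Check, running the answer program on each example:
  "sbry" -> "yrbs" -> "YRBS" -> "YRBS" -> "Y"
  "vfibmfpo" -> "opfmbifv" -> "OPFMBIFV" -> "OPFMBIFV" -> "O"
  "bxxraucl" -> "lcuarxxb" -> "LCUARXXB" -> "LCUARXB" -> "L"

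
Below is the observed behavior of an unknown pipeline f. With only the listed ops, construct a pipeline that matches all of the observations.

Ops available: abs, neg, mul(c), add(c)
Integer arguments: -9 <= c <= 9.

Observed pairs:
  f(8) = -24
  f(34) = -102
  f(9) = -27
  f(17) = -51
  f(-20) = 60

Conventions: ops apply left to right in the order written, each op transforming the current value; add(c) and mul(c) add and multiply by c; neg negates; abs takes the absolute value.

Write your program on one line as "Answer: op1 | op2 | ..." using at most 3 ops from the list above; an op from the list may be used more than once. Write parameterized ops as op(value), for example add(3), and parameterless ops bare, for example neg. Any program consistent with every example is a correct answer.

neg | mul(3)

Check, running the answer program on each example:
  8 -> -8 -> -24
  34 -> -34 -> -102
  9 -> -9 -> -27
  17 -> -17 -> -51
  -20 -> 20 -> 60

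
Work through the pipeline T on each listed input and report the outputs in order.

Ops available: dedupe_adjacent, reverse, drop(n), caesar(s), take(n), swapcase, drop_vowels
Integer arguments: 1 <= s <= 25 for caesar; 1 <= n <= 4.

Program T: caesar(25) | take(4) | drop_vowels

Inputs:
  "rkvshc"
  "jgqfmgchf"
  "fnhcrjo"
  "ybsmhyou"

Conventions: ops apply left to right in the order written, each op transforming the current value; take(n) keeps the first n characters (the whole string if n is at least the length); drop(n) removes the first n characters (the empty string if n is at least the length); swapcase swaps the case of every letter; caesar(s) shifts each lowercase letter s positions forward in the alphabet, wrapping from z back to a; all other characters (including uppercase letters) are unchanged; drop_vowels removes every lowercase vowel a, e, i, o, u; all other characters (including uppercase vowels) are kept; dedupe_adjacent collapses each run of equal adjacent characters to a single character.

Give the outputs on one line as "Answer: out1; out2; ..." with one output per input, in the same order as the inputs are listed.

"qjr"; "fp"; "mgb"; "xrl"

Execution, op by op:
  "rkvshc" -> "qjurgb" -> "qjur" -> "qjr"
  "jgqfmgchf" -> "ifpelfbge" -> "ifpe" -> "fp"
  "fnhcrjo" -> "emgbqin" -> "emgb" -> "mgb"
  "ybsmhyou" -> "xarlgxnt" -> "xarl" -> "xrl"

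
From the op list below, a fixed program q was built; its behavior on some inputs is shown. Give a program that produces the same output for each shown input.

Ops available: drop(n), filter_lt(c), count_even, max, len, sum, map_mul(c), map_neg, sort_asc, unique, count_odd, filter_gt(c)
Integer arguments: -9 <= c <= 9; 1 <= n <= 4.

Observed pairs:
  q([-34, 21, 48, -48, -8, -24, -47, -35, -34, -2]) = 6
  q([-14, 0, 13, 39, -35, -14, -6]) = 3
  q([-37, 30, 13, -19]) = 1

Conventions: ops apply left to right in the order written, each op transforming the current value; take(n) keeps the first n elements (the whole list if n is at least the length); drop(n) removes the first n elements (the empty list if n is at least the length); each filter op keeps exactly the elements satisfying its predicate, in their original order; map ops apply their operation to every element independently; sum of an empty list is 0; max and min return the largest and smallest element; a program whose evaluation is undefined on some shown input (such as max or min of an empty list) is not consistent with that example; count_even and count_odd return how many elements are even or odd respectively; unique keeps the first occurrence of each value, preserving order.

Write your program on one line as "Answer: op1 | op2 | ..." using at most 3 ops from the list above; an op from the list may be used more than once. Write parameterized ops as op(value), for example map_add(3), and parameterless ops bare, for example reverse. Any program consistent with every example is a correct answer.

drop(1) | sort_asc | count_even

Check, running the answer program on each example:
  [-34, 21, 48, -48, -8, -24, -47, -35, -34, -2] -> [21, 48, -48, -8, -24, -47, -35, -34, -2] -> [-48, -47, -35, -34, -24, -8, -2, 21, 48] -> 6
  [-14, 0, 13, 39, -35, -14, -6] -> [0, 13, 39, -35, -14, -6] -> [-35, -14, -6, 0, 13, 39] -> 3
  [-37, 30, 13, -19] -> [30, 13, -19] -> [-19, 13, 30] -> 1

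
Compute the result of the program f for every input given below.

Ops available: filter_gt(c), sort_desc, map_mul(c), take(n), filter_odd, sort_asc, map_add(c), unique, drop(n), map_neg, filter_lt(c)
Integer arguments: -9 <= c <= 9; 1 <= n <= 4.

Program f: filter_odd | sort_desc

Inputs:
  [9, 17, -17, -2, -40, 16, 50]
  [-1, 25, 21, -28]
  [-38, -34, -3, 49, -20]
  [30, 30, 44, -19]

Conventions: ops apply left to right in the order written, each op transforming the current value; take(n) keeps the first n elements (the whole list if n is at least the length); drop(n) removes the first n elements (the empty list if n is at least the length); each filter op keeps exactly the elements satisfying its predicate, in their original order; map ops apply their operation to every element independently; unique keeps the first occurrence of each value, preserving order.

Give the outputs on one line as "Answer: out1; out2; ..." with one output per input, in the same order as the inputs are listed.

Execution, op by op:
  [9, 17, -17, -2, -40, 16, 50] -> [9, 17, -17] -> [17, 9, -17]
  [-1, 25, 21, -28] -> [-1, 25, 21] -> [25, 21, -1]
  [-38, -34, -3, 49, -20] -> [-3, 49] -> [49, -3]
  [30, 30, 44, -19] -> [-19] -> [-19]

[17, 9, -17]; [25, 21, -1]; [49, -3]; [-19]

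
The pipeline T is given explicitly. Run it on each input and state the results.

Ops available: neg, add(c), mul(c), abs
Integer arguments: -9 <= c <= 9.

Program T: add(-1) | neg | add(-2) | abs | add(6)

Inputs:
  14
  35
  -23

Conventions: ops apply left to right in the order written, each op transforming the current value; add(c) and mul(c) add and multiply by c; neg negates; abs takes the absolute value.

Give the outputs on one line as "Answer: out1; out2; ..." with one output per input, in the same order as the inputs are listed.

21; 42; 28

Execution, op by op:
  14 -> 13 -> -13 -> -15 -> 15 -> 21
  35 -> 34 -> -34 -> -36 -> 36 -> 42
  -23 -> -24 -> 24 -> 22 -> 22 -> 28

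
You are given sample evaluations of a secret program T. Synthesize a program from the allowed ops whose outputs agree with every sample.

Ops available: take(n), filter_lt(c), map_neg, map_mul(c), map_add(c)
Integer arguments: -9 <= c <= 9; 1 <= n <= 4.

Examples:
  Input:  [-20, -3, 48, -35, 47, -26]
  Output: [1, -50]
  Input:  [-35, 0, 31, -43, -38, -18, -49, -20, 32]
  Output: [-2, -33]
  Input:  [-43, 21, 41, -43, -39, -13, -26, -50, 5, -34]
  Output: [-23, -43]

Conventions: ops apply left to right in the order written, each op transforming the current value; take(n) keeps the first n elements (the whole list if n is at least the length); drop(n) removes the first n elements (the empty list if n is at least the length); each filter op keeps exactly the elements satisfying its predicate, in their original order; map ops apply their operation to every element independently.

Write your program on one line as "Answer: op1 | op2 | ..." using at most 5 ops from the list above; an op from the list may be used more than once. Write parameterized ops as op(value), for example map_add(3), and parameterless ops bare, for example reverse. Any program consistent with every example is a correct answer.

map_mul(-1) | take(4) | filter_lt(9) | map_add(-2)

Check, running the answer program on each example:
  [-20, -3, 48, -35, 47, -26] -> [20, 3, -48, 35, -47, 26] -> [20, 3, -48, 35] -> [3, -48] -> [1, -50]
  [-35, 0, 31, -43, -38, -18, -49, -20, 32] -> [35, 0, -31, 43, 38, 18, 49, 20, -32] -> [35, 0, -31, 43] -> [0, -31] -> [-2, -33]
  [-43, 21, 41, -43, -39, -13, -26, -50, 5, -34] -> [43, -21, -41, 43, 39, 13, 26, 50, -5, 34] -> [43, -21, -41, 43] -> [-21, -41] -> [-23, -43]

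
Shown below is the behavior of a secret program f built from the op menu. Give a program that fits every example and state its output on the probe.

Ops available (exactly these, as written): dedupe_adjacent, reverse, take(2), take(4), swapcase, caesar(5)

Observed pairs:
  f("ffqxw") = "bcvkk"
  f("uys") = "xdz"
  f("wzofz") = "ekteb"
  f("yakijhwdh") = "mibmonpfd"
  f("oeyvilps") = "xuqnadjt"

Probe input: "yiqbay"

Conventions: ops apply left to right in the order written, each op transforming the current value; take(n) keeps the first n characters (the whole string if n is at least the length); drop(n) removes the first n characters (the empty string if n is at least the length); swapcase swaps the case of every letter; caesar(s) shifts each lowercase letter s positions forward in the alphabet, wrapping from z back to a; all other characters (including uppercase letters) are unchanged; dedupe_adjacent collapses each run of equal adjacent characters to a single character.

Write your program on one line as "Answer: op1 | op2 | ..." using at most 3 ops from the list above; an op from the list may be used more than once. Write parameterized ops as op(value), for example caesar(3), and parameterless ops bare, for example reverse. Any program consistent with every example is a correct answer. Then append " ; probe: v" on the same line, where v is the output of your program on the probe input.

reverse | caesar(5) ; probe: "dfgvnd"

Check, running the answer program on each example:
  "ffqxw" -> "wxqff" -> "bcvkk"
  "uys" -> "syu" -> "xdz"
  "wzofz" -> "zfozw" -> "ekteb"
  "yakijhwdh" -> "hdwhjikay" -> "mibmonpfd"
  "oeyvilps" -> "splivyeo" -> "xuqnadjt"
  probe: "yiqbay" -> "yabqiy" -> "dfgvnd"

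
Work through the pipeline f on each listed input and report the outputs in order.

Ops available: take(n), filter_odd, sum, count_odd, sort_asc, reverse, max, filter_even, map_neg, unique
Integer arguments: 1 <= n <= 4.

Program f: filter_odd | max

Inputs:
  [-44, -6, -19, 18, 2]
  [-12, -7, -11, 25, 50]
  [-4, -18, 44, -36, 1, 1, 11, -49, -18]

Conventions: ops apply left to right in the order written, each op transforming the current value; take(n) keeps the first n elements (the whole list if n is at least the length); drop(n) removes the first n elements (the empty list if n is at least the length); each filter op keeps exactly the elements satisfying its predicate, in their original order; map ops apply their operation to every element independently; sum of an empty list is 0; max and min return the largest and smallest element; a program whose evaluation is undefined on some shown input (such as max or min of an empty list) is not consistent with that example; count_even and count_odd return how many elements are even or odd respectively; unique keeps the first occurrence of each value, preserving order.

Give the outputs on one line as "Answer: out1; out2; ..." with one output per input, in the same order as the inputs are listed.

-19; 25; 11

Execution, op by op:
  [-44, -6, -19, 18, 2] -> [-19] -> -19
  [-12, -7, -11, 25, 50] -> [-7, -11, 25] -> 25
  [-4, -18, 44, -36, 1, 1, 11, -49, -18] -> [1, 1, 11, -49] -> 11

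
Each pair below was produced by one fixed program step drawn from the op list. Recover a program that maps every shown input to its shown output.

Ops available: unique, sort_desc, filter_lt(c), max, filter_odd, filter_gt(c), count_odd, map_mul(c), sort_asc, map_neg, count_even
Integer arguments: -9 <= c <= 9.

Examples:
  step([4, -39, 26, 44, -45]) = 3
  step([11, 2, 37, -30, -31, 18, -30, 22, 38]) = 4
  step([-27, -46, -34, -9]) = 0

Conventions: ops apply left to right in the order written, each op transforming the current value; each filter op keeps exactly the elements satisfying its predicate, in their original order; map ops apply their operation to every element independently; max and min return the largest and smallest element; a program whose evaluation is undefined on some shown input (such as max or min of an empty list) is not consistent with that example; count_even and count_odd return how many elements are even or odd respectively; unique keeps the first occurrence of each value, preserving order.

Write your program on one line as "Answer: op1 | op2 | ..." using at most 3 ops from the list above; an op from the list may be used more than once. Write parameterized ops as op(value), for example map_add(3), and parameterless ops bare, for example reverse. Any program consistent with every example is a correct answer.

filter_gt(-6) | count_even

Check, running the answer program on each example:
  [4, -39, 26, 44, -45] -> [4, 26, 44] -> 3
  [11, 2, 37, -30, -31, 18, -30, 22, 38] -> [11, 2, 37, 18, 22, 38] -> 4
  [-27, -46, -34, -9] -> [] -> 0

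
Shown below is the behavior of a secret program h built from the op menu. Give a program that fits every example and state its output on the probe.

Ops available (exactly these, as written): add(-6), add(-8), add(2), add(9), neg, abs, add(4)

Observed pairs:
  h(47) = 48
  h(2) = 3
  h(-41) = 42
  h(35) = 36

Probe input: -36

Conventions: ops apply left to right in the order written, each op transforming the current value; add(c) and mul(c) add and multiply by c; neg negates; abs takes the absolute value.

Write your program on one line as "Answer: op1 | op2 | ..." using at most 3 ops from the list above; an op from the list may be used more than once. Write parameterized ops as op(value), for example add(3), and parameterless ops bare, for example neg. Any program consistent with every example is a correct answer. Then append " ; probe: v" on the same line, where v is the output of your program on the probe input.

abs | add(-8) | add(9) ; probe: 37

Check, running the answer program on each example:
  47 -> 47 -> 39 -> 48
  2 -> 2 -> -6 -> 3
  -41 -> 41 -> 33 -> 42
  35 -> 35 -> 27 -> 36
  probe: -36 -> 36 -> 28 -> 37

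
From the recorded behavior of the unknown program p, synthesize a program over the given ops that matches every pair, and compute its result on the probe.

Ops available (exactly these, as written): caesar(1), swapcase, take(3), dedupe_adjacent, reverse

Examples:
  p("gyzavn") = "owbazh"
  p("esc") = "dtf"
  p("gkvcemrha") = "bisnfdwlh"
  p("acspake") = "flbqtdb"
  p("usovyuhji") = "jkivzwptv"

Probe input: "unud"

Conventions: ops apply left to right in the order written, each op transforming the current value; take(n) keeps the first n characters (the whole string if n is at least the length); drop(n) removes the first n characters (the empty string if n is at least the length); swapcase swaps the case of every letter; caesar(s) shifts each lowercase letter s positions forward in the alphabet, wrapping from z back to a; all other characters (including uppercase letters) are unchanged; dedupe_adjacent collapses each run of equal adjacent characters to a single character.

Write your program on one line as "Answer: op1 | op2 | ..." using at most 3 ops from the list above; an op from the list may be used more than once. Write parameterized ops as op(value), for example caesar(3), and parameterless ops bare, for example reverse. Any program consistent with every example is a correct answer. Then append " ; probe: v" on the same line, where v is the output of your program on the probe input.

caesar(1) | reverse ; probe: "evov"

Check, running the answer program on each example:
  "gyzavn" -> "hzabwo" -> "owbazh"
  "esc" -> "ftd" -> "dtf"
  "gkvcemrha" -> "hlwdfnsib" -> "bisnfdwlh"
  "acspake" -> "bdtqblf" -> "flbqtdb"
  "usovyuhji" -> "vtpwzvikj" -> "jkivzwptv"
  probe: "unud" -> "vove" -> "evov"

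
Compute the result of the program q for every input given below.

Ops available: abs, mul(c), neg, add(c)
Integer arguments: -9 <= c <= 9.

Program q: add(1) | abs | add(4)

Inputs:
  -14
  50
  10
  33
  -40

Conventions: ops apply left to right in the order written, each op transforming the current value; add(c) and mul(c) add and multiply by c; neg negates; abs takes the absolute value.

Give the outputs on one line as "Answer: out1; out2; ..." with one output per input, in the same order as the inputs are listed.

17; 55; 15; 38; 43

Execution, op by op:
  -14 -> -13 -> 13 -> 17
  50 -> 51 -> 51 -> 55
  10 -> 11 -> 11 -> 15
  33 -> 34 -> 34 -> 38
  -40 -> -39 -> 39 -> 43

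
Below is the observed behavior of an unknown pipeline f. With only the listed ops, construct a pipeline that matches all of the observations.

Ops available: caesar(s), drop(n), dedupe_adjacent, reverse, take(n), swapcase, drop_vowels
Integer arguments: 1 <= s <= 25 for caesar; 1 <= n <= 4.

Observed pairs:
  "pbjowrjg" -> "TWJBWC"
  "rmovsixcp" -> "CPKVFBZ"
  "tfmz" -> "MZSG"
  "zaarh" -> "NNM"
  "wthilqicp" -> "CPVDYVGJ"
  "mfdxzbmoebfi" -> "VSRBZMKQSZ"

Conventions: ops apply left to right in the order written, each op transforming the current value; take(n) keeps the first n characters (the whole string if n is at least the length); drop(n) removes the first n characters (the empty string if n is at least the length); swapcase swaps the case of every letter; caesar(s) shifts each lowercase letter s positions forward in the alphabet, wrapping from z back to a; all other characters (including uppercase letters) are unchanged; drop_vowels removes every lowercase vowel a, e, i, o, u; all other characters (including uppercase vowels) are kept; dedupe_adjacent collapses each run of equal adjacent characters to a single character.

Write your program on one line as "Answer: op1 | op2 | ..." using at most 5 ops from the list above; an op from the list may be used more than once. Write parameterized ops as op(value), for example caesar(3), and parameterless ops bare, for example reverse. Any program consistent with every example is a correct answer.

caesar(13) | drop_vowels | swapcase | reverse

Check, running the answer program on each example:
  "pbjowrjg" -> "cowbjewt" -> "cwbjwt" -> "CWBJWT" -> "TWJBWC"
  "rmovsixcp" -> "ezbifvkpc" -> "zbfvkpc" -> "ZBFVKPC" -> "CPKVFBZ"
  "tfmz" -> "gszm" -> "gszm" -> "GSZM" -> "MZSG"
  "zaarh" -> "mnneu" -> "mnn" -> "MNN" -> "NNM"
  "wthilqicp" -> "jguvydvpc" -> "jgvydvpc" -> "JGVYDVPC" -> "CPVDYVGJ"
  "mfdxzbmoebfi" -> "zsqkmozbrosv" -> "zsqkmzbrsv" -> "ZSQKMZBRSV" -> "VSRBZMKQSZ"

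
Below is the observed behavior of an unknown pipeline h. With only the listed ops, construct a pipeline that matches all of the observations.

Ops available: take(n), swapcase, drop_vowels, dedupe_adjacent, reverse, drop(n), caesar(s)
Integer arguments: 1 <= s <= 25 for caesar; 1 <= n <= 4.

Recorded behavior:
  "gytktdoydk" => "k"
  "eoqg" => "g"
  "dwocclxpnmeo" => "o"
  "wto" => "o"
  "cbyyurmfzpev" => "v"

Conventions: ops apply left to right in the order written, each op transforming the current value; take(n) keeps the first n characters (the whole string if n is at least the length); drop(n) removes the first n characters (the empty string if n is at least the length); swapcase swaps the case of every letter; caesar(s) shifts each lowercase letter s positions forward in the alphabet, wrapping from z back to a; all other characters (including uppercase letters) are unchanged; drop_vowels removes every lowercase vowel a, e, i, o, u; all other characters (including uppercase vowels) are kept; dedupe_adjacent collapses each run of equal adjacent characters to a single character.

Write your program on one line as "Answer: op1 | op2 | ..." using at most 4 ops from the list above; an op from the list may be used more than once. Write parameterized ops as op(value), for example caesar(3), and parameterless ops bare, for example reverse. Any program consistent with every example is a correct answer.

reverse | take(4) | take(1)

Check, running the answer program on each example:
  "gytktdoydk" -> "kdyodtktyg" -> "kdyo" -> "k"
  "eoqg" -> "gqoe" -> "gqoe" -> "g"
  "dwocclxpnmeo" -> "oemnpxlccowd" -> "oemn" -> "o"
  "wto" -> "otw" -> "otw" -> "o"
  "cbyyurmfzpev" -> "vepzfmruyybc" -> "vepz" -> "v"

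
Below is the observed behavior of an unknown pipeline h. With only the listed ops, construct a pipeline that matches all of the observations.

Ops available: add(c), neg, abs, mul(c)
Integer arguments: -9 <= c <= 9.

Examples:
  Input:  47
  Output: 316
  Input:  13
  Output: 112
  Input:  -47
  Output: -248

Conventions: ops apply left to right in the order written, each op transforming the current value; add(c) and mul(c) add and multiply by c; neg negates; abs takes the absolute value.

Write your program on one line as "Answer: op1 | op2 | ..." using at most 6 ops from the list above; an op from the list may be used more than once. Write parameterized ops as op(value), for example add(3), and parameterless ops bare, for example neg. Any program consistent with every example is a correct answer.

add(3) | add(4) | mul(3) | mul(2) | add(-8)

Check, running the answer program on each example:
  47 -> 50 -> 54 -> 162 -> 324 -> 316
  13 -> 16 -> 20 -> 60 -> 120 -> 112
  -47 -> -44 -> -40 -> -120 -> -240 -> -248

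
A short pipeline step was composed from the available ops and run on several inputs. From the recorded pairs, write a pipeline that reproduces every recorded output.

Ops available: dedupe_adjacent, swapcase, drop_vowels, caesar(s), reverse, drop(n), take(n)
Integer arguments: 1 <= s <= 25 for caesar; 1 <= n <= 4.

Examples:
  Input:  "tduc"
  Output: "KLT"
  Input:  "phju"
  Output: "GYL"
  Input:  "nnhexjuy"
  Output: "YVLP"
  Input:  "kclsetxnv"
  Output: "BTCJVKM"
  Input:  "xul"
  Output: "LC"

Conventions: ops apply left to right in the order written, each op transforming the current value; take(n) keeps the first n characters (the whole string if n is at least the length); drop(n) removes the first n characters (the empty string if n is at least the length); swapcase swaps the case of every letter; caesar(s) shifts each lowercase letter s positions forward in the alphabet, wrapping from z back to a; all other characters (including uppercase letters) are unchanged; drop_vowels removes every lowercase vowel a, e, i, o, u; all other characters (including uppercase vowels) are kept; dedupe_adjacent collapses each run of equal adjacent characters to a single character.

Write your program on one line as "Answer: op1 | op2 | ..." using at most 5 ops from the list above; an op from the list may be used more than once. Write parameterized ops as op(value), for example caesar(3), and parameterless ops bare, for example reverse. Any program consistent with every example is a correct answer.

caesar(18) | caesar(25) | drop_vowels | swapcase

Check, running the answer program on each example:
  "tduc" -> "lvmu" -> "kult" -> "klt" -> "KLT"
  "phju" -> "hzbm" -> "gyal" -> "gyl" -> "GYL"
  "nnhexjuy" -> "ffzwpbmq" -> "eeyvoalp" -> "yvlp" -> "YVLP"
  "kclsetxnv" -> "cudkwlpfn" -> "btcjvkoem" -> "btcjvkm" -> "BTCJVKM"
  "xul" -> "pmd" -> "olc" -> "lc" -> "LC"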